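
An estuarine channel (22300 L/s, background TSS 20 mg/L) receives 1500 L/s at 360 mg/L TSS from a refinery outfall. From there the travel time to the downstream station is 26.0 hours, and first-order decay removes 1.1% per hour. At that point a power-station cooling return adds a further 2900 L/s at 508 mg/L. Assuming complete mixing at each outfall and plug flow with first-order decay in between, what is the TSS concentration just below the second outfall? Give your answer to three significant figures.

Conservation of mass: C = (22300·20.00 + 1500·360.0) / 23800 = 986000/23800 = 41.43 mg/L; combined flow 23800 L/s.
1.1%/h lost → k = −ln(1 − 0.011) = 0.01106 h⁻¹.
After decay, C = 41.43 × e^(−kt) = 41.43 × 0.7501 = 31.07 mg/L.
At the second outfall, C = (23800·31.07 + 2900·508.0) / (23800 + 2900) = 82.88 mg/L.

82.9 mg/L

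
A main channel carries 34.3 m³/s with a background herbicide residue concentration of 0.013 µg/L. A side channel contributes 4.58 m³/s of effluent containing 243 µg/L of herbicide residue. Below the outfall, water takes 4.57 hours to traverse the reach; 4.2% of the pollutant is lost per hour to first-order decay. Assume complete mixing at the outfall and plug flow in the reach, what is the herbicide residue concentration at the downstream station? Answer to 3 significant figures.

23.5 µg/L

After mixing, C = (34.30·0.01300 + 4.580·243.0) / 38.88 = 1113/38.88 = 28.64 µg/L.
4.2%/h lost → k = −ln(1 − 0.042) = 0.04291 h⁻¹.
After decay, C = 28.64 × e^(−kt) = 28.64 × 0.8219 = 23.54 µg/L.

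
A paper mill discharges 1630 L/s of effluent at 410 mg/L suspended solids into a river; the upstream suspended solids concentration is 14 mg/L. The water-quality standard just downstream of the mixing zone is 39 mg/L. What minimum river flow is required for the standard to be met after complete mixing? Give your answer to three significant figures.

Set C_mix = 39: (Q·14.00 + 1630·410.0) / (Q + 1630) = 39
→ Q = 1630·(410.0 − 39)/(39 − 14.00) = 24190 L/s.

24200 L/s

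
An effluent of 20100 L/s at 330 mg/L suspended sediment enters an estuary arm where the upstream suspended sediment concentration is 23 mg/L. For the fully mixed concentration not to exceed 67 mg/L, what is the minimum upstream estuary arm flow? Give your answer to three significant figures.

120000 L/s

Set C_mix = 67: (Q·23.00 + 20100·330.0) / (Q + 20100) = 67
→ Q = 20100·(330.0 − 67)/(67 − 23.00) = 120100 L/s.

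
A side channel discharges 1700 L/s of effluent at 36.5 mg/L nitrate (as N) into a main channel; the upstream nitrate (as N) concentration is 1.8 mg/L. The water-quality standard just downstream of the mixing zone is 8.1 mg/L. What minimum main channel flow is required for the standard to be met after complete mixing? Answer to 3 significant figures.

7660 L/s

Set C_mix = 8.1: (Q·1.800 + 1700·36.50) / (Q + 1700) = 8.1
→ Q = 1700·(36.50 − 8.1)/(8.1 − 1.800) = 7663 L/s.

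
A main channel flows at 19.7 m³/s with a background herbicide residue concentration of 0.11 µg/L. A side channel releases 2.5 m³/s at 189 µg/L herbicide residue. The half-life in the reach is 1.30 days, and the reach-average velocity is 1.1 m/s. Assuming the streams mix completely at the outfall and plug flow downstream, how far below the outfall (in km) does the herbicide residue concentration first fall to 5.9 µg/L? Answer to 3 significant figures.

230 km

Conservation of mass: C = (19.70·0.1100 + 2.500·189.0) / 22.20 = 474.7/22.20 = 21.38 µg/L.
Half-life 1.30 d → k = ln 2 / 1.30 = 0.5332 d⁻¹.
Set 21.38·exp(−k·t) = 5.9 → t = ln(21.38/5.9)/k = 208600 s = 57.96 h.
Distance = v·t = 1.1·208600 = 229500 m = 229.5 km.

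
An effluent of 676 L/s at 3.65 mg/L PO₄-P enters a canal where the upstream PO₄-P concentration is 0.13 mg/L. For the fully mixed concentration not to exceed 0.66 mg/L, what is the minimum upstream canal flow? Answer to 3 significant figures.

3810 L/s

Set C_mix = 0.66: (Q·0.1300 + 676.0·3.650) / (Q + 676.0) = 0.66
→ Q = 676.0·(3.650 − 0.66)/(0.66 − 0.1300) = 3814 L/s.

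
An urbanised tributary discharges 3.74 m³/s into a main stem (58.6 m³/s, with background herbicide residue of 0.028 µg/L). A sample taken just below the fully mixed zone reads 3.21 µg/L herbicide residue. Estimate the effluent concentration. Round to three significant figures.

53.1 µg/L

Mass balance: 58.60·0.02800 + 3.740·Cₑ = 62.34·3.210
→ Cₑ = (62.34·3.210 − 58.60·0.02800) / 3.740 = 53.07 µg/L.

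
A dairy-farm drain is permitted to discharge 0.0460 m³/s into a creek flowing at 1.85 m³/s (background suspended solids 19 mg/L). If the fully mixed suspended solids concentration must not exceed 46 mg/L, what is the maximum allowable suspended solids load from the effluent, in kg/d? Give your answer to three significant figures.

Mass balance at the limit: 1.850·19.00 + 0.04600·Cₑ = 1.896·46 → Cₑ = 1132 mg/L.
Load = 0.04600 m³/s × 1132 g/m³ × 86 400 s/d = 4499 kg/d.

4500 kg/d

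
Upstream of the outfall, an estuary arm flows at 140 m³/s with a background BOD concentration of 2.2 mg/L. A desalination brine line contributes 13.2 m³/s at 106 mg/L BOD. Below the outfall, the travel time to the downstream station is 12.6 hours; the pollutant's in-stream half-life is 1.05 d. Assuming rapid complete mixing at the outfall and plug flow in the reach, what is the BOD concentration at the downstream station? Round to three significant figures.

Mixed concentration C = ΣQC/ΣQ = (140.0·2.200 + 13.20·106.0) / 153.2 = 1707/153.2 = 11.14 mg/L.
Half-life 1.05 d → k = ln 2 / 1.05 = 0.6601 d⁻¹.
Decay over the reach: 11.14·exp(−kt) = 11.14·0.7071 = 7.880 mg/L.

7.88 mg/L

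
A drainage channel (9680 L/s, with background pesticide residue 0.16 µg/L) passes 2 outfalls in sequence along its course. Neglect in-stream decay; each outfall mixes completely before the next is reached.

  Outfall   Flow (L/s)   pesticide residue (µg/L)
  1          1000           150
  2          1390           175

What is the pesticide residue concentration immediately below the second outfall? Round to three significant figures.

Outfall 1: combined Q = 10680 L/s; C = (9680·0.1600 + 1000·150.0)/10680 = 14.19 µg/L.
Outfall 2: combined Q = 12070 L/s; C = (10680·14.19 + 1390·175.0)/12070 = 32.71 µg/L.

32.7 µg/L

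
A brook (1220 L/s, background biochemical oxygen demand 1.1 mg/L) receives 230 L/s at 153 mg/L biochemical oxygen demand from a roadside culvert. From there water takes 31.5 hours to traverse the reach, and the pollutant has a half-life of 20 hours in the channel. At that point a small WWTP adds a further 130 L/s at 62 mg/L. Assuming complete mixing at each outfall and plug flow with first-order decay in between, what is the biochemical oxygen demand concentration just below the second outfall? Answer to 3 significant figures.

Mass balance: C = (1220·1.100 + 230.0·153.0) / 1450 = 36530/1450 = 25.19 mg/L; combined flow 1450 L/s.
Half-life 20 h → k = ln 2 / 20 = 0.03466 h⁻¹ = 0.8318 d⁻¹.
After decay, C = 25.19 × e^(−kt) = 25.19 × 0.3356 = 8.456 mg/L.
At the second outfall, C = (1450·8.456 + 130.0·62.00) / (1450 + 130.0) = 12.86 mg/L.

12.9 mg/L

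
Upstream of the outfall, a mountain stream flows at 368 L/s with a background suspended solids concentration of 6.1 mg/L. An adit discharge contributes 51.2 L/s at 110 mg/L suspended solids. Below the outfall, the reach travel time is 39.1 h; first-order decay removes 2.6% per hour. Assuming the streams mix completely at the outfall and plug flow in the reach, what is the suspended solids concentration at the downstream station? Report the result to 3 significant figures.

6.71 mg/L

Flow-weighted average: C = (368.0·6.100 + 51.20·110.0) / 419.2 = 7877/419.2 = 18.79 mg/L.
2.6%/h lost → k = −ln(1 − 0.026) = 0.02634 h⁻¹.
First-order decay: C = 18.79·exp(−k·t) = 18.79·0.3570 = 6.708 mg/L.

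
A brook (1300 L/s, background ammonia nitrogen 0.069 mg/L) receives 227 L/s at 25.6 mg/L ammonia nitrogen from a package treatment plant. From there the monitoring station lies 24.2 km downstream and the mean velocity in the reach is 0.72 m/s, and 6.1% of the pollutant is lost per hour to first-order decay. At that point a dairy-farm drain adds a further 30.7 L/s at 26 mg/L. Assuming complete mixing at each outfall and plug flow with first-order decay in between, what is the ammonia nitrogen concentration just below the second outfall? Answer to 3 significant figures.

2.62 mg/L

After mixing, C = (1300·0.06900 + 227.0·25.60) / 1527 = 5901/1527 = 3.864 mg/L; combined flow 1527 L/s.
Travel time t = 24.2·1000 / 0.72 = 33610 s = 9.336 h.
6.1%/h lost → k = −ln(1 − 0.061) = 0.06294 h⁻¹.
First-order decay: C = 3.864·exp(−k·t) = 3.864·0.5556 = 2.147 mg/L.
At the second outfall, C = (1527·2.147 + 30.70·26.00) / (1527 + 30.70) = 2.617 mg/L.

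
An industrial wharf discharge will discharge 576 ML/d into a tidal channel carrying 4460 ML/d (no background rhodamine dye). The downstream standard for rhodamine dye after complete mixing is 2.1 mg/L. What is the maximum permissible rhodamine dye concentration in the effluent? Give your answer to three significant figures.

18.4 mg/L

At the limit, (Qr·Cr + Qe·Cₑ)/(Qr + Qe) = 2.1:
Cₑ = (5036·2.1 − 4460·0) / 576.0 = 18.36 mg/L.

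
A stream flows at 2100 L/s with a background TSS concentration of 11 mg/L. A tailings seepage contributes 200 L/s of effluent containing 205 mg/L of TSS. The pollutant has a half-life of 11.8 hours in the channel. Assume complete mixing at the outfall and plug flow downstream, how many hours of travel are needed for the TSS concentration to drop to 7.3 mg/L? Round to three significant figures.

Mass balance: C = (2100·11.00 + 200.0·205.0) / 2300 = 64100/2300 = 27.87 mg/L.
Half-life 11.8 h → k = ln 2 / 11.8 = 0.05874 h⁻¹ = 1.410 d⁻¹.
27.87·exp(−k·t) = 7.3 → t = ln(27.87/7.3)/k = 82100 s = 22.81 h.

22.8 h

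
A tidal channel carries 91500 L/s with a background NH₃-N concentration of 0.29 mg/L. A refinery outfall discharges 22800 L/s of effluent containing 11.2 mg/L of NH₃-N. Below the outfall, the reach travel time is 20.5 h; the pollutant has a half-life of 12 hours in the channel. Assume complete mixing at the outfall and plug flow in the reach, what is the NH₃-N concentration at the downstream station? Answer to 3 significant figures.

Mass balance: C = (91500·0.2900 + 22800·11.20) / 114300 = 281900/114300 = 2.466 mg/L.
Half-life 12 h → k = ln 2 / 12 = 0.05776 h⁻¹ = 1.386 d⁻¹.
Applying C = C₀e^(−kt): 2.466 × 0.3060 = 0.7547 mg/L.

0.755 mg/L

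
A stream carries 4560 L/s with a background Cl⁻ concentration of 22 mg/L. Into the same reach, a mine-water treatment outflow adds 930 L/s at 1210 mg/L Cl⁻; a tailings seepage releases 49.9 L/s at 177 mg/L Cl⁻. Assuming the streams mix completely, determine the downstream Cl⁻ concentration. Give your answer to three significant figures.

223 mg/L

After mixing, C = (4560·22.00 + 930.0·1210 + 49.90·177.0) / 5540 = 1234000/5540 = 222.8 mg/L.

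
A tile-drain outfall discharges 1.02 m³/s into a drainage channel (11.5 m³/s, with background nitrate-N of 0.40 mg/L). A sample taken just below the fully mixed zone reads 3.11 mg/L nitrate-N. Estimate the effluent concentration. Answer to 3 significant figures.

Mass balance: 11.50·0.4000 + 1.020·Cₑ = 12.52·3.110
→ Cₑ = (12.52·3.110 − 11.50·0.4000) / 1.020 = 33.66 mg/L.

33.7 mg/L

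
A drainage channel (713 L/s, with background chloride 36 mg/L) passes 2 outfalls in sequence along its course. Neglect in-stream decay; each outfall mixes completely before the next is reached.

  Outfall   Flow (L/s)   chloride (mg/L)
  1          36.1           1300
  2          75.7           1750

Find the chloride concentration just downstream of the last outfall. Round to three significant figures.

249 mg/L

After outfall 1: Q = 713.0 + 36.10 = 749.1 L/s; C = (713.0·36.00 + 36.10·1300)/749.1 = 96.91 mg/L.
After outfall 2: Q = 749.1 + 75.70 = 824.8 L/s; C = (749.1·96.91 + 75.70·1750)/824.8 = 248.6 mg/L.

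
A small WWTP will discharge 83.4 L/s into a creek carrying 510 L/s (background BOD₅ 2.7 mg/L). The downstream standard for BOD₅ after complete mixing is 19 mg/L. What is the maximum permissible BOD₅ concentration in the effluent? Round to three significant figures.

At the limit, (Qr·Cr + Qe·Cₑ)/(Qr + Qe) = 19:
Cₑ = (593.4·19 − 510.0·2.700) / 83.40 = 118.7 mg/L.

119 mg/L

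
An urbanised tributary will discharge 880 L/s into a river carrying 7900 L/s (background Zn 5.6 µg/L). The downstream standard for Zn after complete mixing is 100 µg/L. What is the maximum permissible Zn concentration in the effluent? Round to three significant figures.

At the limit, (Qr·Cr + Qe·Cₑ)/(Qr + Qe) = 100:
Cₑ = (8780·100 − 7900·5.600) / 880.0 = 947.5 µg/L.

947 µg/L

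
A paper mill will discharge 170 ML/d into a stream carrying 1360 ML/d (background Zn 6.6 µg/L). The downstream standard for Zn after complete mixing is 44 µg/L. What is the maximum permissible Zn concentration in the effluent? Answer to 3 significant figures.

At the limit, (Qr·Cr + Qe·Cₑ)/(Qr + Qe) = 44:
Cₑ = (1530·44 − 1360·6.600) / 170.0 = 343.2 µg/L.

343 µg/L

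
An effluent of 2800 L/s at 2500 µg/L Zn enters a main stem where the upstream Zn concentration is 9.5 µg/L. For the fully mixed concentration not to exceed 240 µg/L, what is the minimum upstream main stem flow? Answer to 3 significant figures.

27500 L/s

Set C_mix = 240: (Q·9.500 + 2800·2500) / (Q + 2800) = 240
→ Q = 2800·(2500 − 240)/(240 − 9.500) = 27450 L/s.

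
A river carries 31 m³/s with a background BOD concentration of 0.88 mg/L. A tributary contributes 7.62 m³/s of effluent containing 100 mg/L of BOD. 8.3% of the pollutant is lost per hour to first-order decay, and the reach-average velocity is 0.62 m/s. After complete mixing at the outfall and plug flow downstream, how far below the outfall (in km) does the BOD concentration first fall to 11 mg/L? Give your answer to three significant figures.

16.0 km

Mixed concentration C = ΣQC/ΣQ = (31.00·0.8800 + 7.620·100.0) / 38.62 = 789.3/38.62 = 20.44 mg/L.
8.3%/h lost → k = −ln(1 − 0.083) = 0.08665 h⁻¹.
Set 20.44·exp(−k·t) = 11 → t = ln(20.44/11)/k = 25740 s = 7.149 h.
Distance = v·t = 0.62·25740 = 15960 m = 15.96 km.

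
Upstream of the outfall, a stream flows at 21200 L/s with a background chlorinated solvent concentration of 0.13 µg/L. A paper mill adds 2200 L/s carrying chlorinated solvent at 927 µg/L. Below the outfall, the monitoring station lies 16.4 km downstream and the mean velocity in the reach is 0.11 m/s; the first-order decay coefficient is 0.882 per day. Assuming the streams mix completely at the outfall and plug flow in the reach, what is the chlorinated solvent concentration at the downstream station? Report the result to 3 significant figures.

19.0 µg/L

Mass balance: C = (21200·0.1300 + 2200·927.0) / 23400 = 2042000/23400 = 87.27 µg/L.
Travel time t = 16.4·1000 / 0.11 = 149100 s = 41.41 h.
First-order decay: C = 87.27·exp(−k·t) = 87.27·0.2183 = 19.05 µg/L.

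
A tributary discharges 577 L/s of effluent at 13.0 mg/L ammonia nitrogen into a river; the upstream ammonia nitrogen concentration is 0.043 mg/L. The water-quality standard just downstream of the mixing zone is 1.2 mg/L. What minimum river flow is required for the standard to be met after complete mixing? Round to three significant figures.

5880 L/s

Set C_mix = 1.2: (Q·0.04300 + 577.0·13.00) / (Q + 577.0) = 1.2
→ Q = 577.0·(13.00 − 1.2)/(1.2 − 0.04300) = 5885 L/s.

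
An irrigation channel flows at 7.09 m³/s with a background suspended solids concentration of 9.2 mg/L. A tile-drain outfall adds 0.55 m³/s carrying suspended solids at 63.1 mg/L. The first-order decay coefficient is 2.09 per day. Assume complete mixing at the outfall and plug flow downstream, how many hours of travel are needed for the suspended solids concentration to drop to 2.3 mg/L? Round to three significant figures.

20.0 h

Flow-weighted average: C = (7.090·9.200 + 0.5500·63.10) / 7.640 = 99.93/7.640 = 13.08 mg/L.
13.08·exp(−k·t) = 2.3 → t = ln(13.08/2.3)/k = 71860 s = 19.96 h.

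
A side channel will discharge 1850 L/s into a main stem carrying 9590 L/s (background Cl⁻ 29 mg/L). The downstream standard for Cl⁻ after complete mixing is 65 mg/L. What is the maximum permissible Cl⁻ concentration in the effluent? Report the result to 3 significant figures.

252 mg/L

At the limit, (Qr·Cr + Qe·Cₑ)/(Qr + Qe) = 65:
Cₑ = (11440·65 − 9590·29.00) / 1850 = 251.6 mg/L.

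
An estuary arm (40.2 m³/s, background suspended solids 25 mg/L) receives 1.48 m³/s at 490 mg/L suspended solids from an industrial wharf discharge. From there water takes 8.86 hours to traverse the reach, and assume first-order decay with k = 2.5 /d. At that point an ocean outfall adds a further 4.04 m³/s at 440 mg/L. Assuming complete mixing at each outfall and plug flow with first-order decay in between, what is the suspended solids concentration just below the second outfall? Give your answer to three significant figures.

Mass balance: C = (40.20·25.00 + 1.480·490.0) / 41.68 = 1730/41.68 = 41.51 mg/L; combined flow 41.68 m³/s.
First-order decay: C = 41.51·exp(−k·t) = 41.51·0.3974 = 16.49 mg/L.
Second outfall: C = (41.68·16.49 + 4.040·440.0)/45.72 = 53.92 mg/L.

53.9 mg/L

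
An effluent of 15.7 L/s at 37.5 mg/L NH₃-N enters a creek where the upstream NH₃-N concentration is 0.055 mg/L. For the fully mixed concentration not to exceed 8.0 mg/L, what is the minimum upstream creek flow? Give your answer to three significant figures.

58.3 L/s

Set C_mix = 8.0: (Q·0.05500 + 15.70·37.50) / (Q + 15.70) = 8.0
→ Q = 15.70·(37.50 − 8.0)/(8.0 − 0.05500) = 58.29 L/s.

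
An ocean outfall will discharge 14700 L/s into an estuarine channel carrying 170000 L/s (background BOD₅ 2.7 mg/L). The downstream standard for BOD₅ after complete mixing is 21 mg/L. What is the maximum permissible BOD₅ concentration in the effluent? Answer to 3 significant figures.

233 mg/L

At the limit, (Qr·Cr + Qe·Cₑ)/(Qr + Qe) = 21:
Cₑ = (184700·21 − 170000·2.700) / 14700 = 232.6 mg/L.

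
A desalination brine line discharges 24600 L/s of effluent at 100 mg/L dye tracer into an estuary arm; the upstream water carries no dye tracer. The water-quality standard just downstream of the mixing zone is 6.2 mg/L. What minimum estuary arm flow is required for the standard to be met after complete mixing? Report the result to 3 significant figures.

372000 L/s

Set C_mix = 6.2: (Q·0 + 24600·100.0) / (Q + 24600) = 6.2
→ Q = 24600·(100.0 − 6.2)/(6.2 − 0) = 372200 L/s.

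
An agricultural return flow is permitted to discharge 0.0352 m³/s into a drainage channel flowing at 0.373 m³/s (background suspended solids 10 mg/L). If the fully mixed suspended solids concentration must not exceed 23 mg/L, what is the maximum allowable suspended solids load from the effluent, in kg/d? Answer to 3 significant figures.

489 kg/d

Mass balance at the limit: 0.3730·10.00 + 0.03520·Cₑ = 0.4082·23 → Cₑ = 160.8 mg/L.
Load = 0.03520 m³/s × 160.8 g/m³ × 86 400 s/d = 488.9 kg/d.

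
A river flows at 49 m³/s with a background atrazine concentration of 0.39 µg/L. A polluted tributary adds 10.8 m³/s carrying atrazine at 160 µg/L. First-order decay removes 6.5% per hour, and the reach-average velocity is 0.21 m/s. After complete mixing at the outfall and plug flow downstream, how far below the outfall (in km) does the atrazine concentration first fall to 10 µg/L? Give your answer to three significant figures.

12.1 km

Mass balance: C = (49.00·0.3900 + 10.80·160.0) / 59.80 = 1747/59.80 = 29.22 µg/L.
6.5%/h lost → k = −ln(1 − 0.065) = 0.06721 h⁻¹.
Set 29.22·exp(−k·t) = 10 → t = ln(29.22/10)/k = 57430 s = 15.95 h.
Distance = v·t = 0.21·57430 = 12060 m = 12.06 km.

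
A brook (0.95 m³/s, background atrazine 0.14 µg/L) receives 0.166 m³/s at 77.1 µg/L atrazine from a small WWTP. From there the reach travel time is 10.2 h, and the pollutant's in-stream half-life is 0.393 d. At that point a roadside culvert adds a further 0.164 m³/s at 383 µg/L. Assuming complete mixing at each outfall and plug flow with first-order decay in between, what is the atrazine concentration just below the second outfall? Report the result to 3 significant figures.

Conservation of mass: C = (0.9500·0.1400 + 0.1660·77.10) / 1.116 = 12.93/1.116 = 11.59 µg/L; combined flow 1.116 m³/s.
Half-life 0.393 d → k = ln 2 / 0.393 = 1.764 d⁻¹.
Decay over the reach: 11.59·exp(−kt) = 11.59·0.4726 = 5.476 µg/L.
At the second outfall, C = (1.116·5.476 + 0.1640·383.0) / (1.116 + 0.1640) = 53.85 µg/L.

53.8 µg/L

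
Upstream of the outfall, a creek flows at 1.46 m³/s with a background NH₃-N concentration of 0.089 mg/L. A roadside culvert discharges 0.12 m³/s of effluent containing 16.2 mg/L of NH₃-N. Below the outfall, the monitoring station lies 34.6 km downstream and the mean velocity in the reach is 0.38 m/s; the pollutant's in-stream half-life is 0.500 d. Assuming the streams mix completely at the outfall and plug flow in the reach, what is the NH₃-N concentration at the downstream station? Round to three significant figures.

0.305 mg/L

Flow-weighted average: C = (1.460·0.08900 + 0.1200·16.20) / 1.580 = 2.074/1.580 = 1.313 mg/L.
Travel time t = 34.6·1000 / 0.38 = 91050 s = 25.29 h.
Half-life 0.500 d → k = ln 2 / 0.500 = 1.386 d⁻¹.
First-order decay: C = 1.313·exp(−k·t) = 1.313·0.2320 = 0.3045 mg/L.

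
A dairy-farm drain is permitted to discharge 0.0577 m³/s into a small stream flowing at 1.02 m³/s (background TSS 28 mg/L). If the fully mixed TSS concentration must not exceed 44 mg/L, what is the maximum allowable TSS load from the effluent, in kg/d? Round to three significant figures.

Mass balance at the limit: 1.020·28.00 + 0.05770·Cₑ = 1.078·44 → Cₑ = 326.8 mg/L.
Load = 0.05770 m³/s × 326.8 g/m³ × 86 400 s/d = 1629 kg/d.

1630 kg/d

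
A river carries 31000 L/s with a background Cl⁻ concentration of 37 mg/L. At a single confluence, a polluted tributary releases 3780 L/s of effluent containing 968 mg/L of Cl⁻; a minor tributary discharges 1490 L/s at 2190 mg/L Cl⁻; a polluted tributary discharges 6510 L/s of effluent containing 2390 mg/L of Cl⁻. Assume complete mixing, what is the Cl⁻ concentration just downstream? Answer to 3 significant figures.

552 mg/L

Flow-weighted average: C = (31000·37.00 + 3780·968.0 + 1490·2190 + 6510·2390) / 42780 = 23630000/42780 = 552.3 mg/L.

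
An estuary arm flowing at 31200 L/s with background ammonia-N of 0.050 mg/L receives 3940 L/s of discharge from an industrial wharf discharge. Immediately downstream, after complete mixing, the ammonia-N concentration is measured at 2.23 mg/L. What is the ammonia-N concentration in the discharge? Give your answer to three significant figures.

19.5 mg/L

Mass balance: 31200·0.05000 + 3940·Cₑ = 35140·2.230
→ Cₑ = (35140·2.230 − 31200·0.05000) / 3940 = 19.49 mg/L.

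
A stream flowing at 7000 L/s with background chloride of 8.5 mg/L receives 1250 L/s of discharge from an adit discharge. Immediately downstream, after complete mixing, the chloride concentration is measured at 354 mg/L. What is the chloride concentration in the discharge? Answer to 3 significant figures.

2290 mg/L

Mass balance: 7000·8.500 + 1250·Cₑ = 8250·354.0
→ Cₑ = (8250·354.0 − 7000·8.500) / 1250 = 2289 mg/L.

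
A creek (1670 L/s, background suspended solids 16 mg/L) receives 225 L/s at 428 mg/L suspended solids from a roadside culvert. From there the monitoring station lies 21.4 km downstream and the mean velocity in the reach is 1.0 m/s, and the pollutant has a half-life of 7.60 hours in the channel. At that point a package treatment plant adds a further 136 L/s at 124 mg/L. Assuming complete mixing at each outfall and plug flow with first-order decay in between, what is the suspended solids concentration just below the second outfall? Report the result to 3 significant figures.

Mass balance: C = (1670·16.00 + 225.0·428.0) / 1895 = 123000/1895 = 64.92 mg/L; combined flow 1895 L/s.
Travel time t = 21.4·1000 / 1.0 = 21400 s = 5.944 h.
Half-life 7.60 h → k = ln 2 / 7.60 = 0.09120 h⁻¹ = 2.189 d⁻¹.
After decay, C = 64.92 × e^(−kt) = 64.92 × 0.5815 = 37.75 mg/L.
At the second outfall, C = (1895·37.75 + 136.0·124.0) / (1895 + 136.0) = 43.53 mg/L.

43.5 mg/L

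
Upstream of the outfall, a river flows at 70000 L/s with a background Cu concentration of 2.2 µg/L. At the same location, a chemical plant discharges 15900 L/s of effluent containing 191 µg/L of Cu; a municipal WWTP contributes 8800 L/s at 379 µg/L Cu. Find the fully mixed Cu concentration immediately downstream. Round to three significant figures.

68.9 µg/L

Mass balance: C = (70000·2.200 + 15900·191.0 + 8800·379.0) / 94700 = 6526000/94700 = 68.91 µg/L.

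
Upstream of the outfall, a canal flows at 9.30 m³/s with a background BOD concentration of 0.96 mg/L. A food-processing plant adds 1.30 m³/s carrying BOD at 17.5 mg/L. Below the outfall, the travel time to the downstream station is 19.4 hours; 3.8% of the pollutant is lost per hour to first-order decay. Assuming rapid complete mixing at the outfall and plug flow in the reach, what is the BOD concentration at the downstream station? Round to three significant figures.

After mixing, C = (9.300·0.9600 + 1.300·17.50) / 10.60 = 31.68/10.60 = 2.988 mg/L.
3.8%/h lost → k = −ln(1 − 0.038) = 0.03874 h⁻¹.
First-order decay: C = 2.988·exp(−k·t) = 2.988·0.4716 = 1.409 mg/L.

1.41 mg/L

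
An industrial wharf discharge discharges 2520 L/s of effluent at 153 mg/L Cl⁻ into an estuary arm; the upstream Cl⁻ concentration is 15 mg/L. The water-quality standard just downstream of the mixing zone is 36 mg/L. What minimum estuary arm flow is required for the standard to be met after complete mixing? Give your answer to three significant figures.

14000 L/s

Set C_mix = 36: (Q·15.00 + 2520·153.0) / (Q + 2520) = 36
→ Q = 2520·(153.0 − 36)/(36 − 15.00) = 14040 L/s.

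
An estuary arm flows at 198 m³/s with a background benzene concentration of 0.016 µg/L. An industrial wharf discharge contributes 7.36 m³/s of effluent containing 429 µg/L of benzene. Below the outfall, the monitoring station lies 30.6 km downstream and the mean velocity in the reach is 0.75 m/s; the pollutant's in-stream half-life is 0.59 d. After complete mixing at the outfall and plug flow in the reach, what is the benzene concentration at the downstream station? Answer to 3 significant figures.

8.84 µg/L

Mixed concentration C = ΣQC/ΣQ = (198.0·0.01600 + 7.360·429.0) / 205.4 = 3161/205.4 = 15.39 µg/L.
Travel time t = 30.6·1000 / 0.75 = 40800 s = 11.33 h.
Half-life 0.59 d → k = ln 2 / 0.59 = 1.175 d⁻¹.
Applying C = C₀e^(−kt): 15.39 × 0.5742 = 8.837 µg/L.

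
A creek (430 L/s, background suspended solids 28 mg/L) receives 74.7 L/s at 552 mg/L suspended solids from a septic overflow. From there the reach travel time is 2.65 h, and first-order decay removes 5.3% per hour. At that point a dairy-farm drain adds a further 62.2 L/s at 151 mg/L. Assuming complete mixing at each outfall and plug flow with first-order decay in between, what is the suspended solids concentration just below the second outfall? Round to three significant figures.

Mixed concentration C = ΣQC/ΣQ = (430.0·28.00 + 74.70·552.0) / 504.7 = 53270/504.7 = 105.6 mg/L; combined flow 504.7 L/s.
5.3%/h lost → k = −ln(1 − 0.053) = 0.05446 h⁻¹.
Applying C = C₀e^(−kt): 105.6 × 0.8656 = 91.37 mg/L.
At the second outfall, C = (504.7·91.37 + 62.20·151.0) / (504.7 + 62.20) = 97.91 mg/L.

97.9 mg/L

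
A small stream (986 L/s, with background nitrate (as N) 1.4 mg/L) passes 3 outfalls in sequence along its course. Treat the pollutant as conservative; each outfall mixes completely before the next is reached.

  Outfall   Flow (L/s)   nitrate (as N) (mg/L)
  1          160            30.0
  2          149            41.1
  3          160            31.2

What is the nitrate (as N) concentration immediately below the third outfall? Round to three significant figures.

11.9 mg/L

After outfall 1: Q = 986.0 + 160.0 = 1146 L/s; C = (986.0·1.400 + 160.0·30.00)/1146 = 5.393 mg/L.
After outfall 2: Q = 1146 + 149.0 = 1295 L/s; C = (1146·5.393 + 149.0·41.10)/1295 = 9.501 mg/L.
After outfall 3: Q = 1295 + 160.0 = 1455 L/s; C = (1295·9.501 + 160.0·31.20)/1455 = 11.89 mg/L.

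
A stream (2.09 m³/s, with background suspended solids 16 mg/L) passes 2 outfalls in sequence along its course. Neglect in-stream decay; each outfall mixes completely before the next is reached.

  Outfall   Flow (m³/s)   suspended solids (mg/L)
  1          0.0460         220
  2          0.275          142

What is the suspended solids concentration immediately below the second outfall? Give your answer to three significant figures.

34.3 mg/L

After outfall 1: Q = 2.090 + 0.04600 = 2.136 m³/s; C = (2.090·16.00 + 0.04600·220.0)/2.136 = 20.39 mg/L.
After outfall 2: Q = 2.136 + 0.2750 = 2.411 m³/s; C = (2.136·20.39 + 0.2750·142.0)/2.411 = 34.26 mg/L.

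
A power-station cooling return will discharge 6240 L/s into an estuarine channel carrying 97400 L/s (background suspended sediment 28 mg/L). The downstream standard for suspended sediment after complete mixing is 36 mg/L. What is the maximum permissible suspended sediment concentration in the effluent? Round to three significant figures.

161 mg/L

At the limit, (Qr·Cr + Qe·Cₑ)/(Qr + Qe) = 36:
Cₑ = (103600·36 − 97400·28.00) / 6240 = 160.9 mg/L.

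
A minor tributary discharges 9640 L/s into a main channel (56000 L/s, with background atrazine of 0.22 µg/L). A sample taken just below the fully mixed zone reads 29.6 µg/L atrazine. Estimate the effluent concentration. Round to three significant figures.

Mass balance: 56000·0.2200 + 9640·Cₑ = 65640·29.60
→ Cₑ = (65640·29.60 − 56000·0.2200) / 9640 = 200.3 µg/L.

200 µg/L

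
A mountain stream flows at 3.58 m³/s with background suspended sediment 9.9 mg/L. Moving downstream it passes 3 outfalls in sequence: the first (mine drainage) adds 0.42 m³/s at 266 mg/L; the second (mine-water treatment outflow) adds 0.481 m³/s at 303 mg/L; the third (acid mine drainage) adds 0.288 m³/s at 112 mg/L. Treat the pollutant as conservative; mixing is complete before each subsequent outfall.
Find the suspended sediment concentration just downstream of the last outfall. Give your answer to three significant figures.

68.2 mg/L

After outfall 1: Q = 3.580 + 0.4200 = 4.000 m³/s; C = (3.580·9.900 + 0.4200·266.0)/4.000 = 36.79 mg/L.
After outfall 2: Q = 4.000 + 0.4810 = 4.481 m³/s; C = (4.000·36.79 + 0.4810·303.0)/4.481 = 65.37 mg/L.
After outfall 3: Q = 4.481 + 0.2880 = 4.769 m³/s; C = (4.481·65.37 + 0.2880·112.0)/4.769 = 68.18 mg/L.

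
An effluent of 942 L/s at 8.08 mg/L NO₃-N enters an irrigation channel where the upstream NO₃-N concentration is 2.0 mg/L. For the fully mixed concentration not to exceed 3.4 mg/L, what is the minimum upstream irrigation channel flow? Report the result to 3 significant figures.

Set C_mix = 3.4: (Q·2.000 + 942.0·8.080) / (Q + 942.0) = 3.4
→ Q = 942.0·(8.080 − 3.4)/(3.4 − 2.000) = 3149 L/s.

3150 L/s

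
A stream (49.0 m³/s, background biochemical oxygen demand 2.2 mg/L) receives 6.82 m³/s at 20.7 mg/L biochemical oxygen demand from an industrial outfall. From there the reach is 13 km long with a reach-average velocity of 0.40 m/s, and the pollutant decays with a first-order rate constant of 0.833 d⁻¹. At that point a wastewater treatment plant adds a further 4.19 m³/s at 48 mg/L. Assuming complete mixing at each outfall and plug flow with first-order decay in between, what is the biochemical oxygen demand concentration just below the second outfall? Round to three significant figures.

6.38 mg/L

Conservation of mass: C = (49.00·2.200 + 6.820·20.70) / 55.82 = 249.0/55.82 = 4.460 mg/L; combined flow 55.82 m³/s.
Travel time t = 13·1000 / 0.40 = 32500 s = 9.028 h.
First-order decay: C = 4.460·exp(−k·t) = 4.460·0.7310 = 3.260 mg/L.
Second outfall: C = (55.82·3.260 + 4.190·48.00)/60.01 = 6.384 mg/L.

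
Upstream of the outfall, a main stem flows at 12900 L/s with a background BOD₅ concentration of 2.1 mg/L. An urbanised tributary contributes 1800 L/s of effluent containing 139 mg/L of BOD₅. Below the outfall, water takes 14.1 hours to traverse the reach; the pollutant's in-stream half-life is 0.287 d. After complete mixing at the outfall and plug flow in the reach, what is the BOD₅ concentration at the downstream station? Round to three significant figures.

4.56 mg/L

After mixing, C = (12900·2.100 + 1800·139.0) / 14700 = 277300/14700 = 18.86 mg/L.
Half-life 0.287 d → k = ln 2 / 0.287 = 2.415 d⁻¹.
After decay, C = 18.86 × e^(−kt) = 18.86 × 0.2420 = 4.565 mg/L.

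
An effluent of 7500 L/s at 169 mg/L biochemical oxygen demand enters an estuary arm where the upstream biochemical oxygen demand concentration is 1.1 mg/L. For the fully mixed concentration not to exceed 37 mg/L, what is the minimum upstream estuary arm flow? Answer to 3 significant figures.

Set C_mix = 37: (Q·1.100 + 7500·169.0) / (Q + 7500) = 37
→ Q = 7500·(169.0 − 37)/(37 − 1.100) = 27580 L/s.

27600 L/s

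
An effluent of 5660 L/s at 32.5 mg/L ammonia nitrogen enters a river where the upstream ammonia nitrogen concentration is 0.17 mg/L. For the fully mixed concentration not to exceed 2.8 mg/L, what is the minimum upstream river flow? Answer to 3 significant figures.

Set C_mix = 2.8: (Q·0.1700 + 5660·32.50) / (Q + 5660) = 2.8
→ Q = 5660·(32.50 − 2.8)/(2.8 − 0.1700) = 63920 L/s.

63900 L/s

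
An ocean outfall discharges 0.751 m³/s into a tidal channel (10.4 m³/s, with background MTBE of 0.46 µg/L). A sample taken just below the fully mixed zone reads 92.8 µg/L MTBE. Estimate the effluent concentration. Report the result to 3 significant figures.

1370 µg/L

Mass balance: 10.40·0.4600 + 0.7510·Cₑ = 11.15·92.80
→ Cₑ = (11.15·92.80 − 10.40·0.4600) / 0.7510 = 1372 µg/L.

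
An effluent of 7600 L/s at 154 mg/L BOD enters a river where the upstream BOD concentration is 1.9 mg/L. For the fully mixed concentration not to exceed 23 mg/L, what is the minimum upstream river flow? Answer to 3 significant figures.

47200 L/s

Set C_mix = 23: (Q·1.900 + 7600·154.0) / (Q + 7600) = 23
→ Q = 7600·(154.0 − 23)/(23 − 1.900) = 47180 L/s.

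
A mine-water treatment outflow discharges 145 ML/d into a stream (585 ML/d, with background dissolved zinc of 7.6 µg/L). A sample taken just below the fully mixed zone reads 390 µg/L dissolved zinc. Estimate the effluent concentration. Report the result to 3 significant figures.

Mass balance: 585.0·7.600 + 145.0·Cₑ = 730.0·390.0
→ Cₑ = (730.0·390.0 − 585.0·7.600) / 145.0 = 1933 µg/L.

1930 µg/L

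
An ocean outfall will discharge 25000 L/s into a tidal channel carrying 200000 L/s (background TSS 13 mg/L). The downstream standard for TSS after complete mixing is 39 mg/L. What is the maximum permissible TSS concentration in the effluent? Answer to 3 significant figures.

At the limit, (Qr·Cr + Qe·Cₑ)/(Qr + Qe) = 39:
Cₑ = (225000·39 − 200000·13.00) / 25000 = 247.0 mg/L.

247 mg/L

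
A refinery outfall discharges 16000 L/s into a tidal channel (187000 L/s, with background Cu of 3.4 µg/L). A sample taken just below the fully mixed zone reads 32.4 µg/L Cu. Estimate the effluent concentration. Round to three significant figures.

371 µg/L

Mass balance: 187000·3.400 + 16000·Cₑ = 203000·32.40
→ Cₑ = (203000·32.40 − 187000·3.400) / 16000 = 371.3 µg/L.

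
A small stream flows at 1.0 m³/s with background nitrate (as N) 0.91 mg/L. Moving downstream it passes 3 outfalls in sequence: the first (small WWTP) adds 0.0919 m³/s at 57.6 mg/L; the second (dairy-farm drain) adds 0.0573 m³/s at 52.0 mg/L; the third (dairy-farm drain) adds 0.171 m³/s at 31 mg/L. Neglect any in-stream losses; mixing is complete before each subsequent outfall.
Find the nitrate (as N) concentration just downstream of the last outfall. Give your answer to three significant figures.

Outfall 1: combined Q = 1.092 m³/s; C = (1.000·0.9100 + 0.09190·57.60)/1.092 = 5.681 mg/L.
Outfall 2: combined Q = 1.149 m³/s; C = (1.092·5.681 + 0.05730·52.00)/1.149 = 7.991 mg/L.
Outfall 3: combined Q = 1.320 m³/s; C = (1.149·7.991 + 0.1710·31.00)/1.320 = 10.97 mg/L.

11.0 mg/L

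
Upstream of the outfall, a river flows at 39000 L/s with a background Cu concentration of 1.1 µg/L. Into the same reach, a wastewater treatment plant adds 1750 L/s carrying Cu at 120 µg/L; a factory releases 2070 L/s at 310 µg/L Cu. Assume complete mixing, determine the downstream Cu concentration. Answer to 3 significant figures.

Conservation of mass: C = (39000·1.100 + 1750·120.0 + 2070·310.0) / 42820 = 894600/42820 = 20.89 µg/L.

20.9 µg/L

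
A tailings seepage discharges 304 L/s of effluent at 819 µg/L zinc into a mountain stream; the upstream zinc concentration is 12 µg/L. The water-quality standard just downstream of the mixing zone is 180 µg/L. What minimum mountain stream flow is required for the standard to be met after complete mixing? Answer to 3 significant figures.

1160 L/s

Set C_mix = 180: (Q·12.00 + 304.0·819.0) / (Q + 304.0) = 180
→ Q = 304.0·(819.0 − 180)/(180 − 12.00) = 1156 L/s.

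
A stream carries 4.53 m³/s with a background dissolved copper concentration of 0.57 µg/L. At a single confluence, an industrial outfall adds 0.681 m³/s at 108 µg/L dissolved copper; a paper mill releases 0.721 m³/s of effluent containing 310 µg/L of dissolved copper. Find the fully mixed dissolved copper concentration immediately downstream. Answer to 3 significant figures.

50.5 µg/L

Conservation of mass: C = (4.530·0.5700 + 0.6810·108.0 + 0.7210·310.0) / 5.932 = 299.6/5.932 = 50.51 µg/L.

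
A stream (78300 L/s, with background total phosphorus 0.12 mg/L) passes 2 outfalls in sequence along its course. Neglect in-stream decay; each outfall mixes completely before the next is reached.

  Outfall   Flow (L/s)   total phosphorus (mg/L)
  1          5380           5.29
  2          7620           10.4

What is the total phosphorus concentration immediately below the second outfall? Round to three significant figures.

1.28 mg/L

After outfall 1: Q = 78300 + 5380 = 83680 L/s; C = (78300·0.1200 + 5380·5.290)/83680 = 0.4524 mg/L.
After outfall 2: Q = 83680 + 7620 = 91300 L/s; C = (83680·0.4524 + 7620·10.40)/91300 = 1.283 mg/L.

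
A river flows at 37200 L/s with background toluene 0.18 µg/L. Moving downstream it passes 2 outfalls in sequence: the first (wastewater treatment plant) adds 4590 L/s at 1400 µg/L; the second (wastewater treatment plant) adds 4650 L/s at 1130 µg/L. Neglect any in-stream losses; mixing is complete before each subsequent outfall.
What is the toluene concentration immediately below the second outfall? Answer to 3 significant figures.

After outfall 1: Q = 37200 + 4590 = 41790 L/s; C = (37200·0.1800 + 4590·1400)/41790 = 153.9 µg/L.
After outfall 2: Q = 41790 + 4650 = 46440 L/s; C = (41790·153.9 + 4650·1130)/46440 = 251.7 µg/L.

252 µg/L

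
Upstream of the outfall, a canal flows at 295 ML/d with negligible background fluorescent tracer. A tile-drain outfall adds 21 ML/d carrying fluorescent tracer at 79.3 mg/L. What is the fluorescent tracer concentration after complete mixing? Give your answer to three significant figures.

After mixing, C = (295.0·0 + 21.00·79.30) / 316.0 = 1665/316.0 = 5.270 mg/L.

5.27 mg/L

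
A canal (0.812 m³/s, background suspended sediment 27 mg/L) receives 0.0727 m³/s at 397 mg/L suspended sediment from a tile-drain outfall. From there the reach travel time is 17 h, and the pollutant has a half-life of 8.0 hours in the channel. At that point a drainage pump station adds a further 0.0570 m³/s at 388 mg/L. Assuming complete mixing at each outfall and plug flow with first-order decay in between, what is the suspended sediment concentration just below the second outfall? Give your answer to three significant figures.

35.8 mg/L

Mixed concentration C = ΣQC/ΣQ = (0.8120·27.00 + 0.07270·397.0) / 0.8847 = 50.79/0.8847 = 57.40 mg/L; combined flow 0.8847 m³/s.
Half-life 8.0 h → k = ln 2 / 8.0 = 0.08664 h⁻¹ = 2.079 d⁻¹.
First-order decay: C = 57.40·exp(−k·t) = 57.40·0.2293 = 13.16 mg/L.
Second outfall: C = (0.8847·13.16 + 0.05700·388.0)/0.9417 = 35.85 mg/L.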